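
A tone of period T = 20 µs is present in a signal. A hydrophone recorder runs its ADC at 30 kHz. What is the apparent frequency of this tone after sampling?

T = 20 µs → f = 1/T = 50 kHz.
50 kHz mod fs = 20 kHz.
20 kHz > fs/2 = 15 kHz, folds to fs − 20 kHz = 10 kHz.

10 kHz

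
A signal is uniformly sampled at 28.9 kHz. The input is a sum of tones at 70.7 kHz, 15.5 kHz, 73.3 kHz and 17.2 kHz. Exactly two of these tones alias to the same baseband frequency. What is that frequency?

13.4 kHz

fs/2 = 14.45 kHz.
70.7 kHz mod fs = 12.9 kHz.
12.9 kHz ≤ fs/2 = 14.45 kHz, appears at 12.9 kHz.
15.5 kHz > fs/2 = 14.45 kHz, folds to fs − 15.5 kHz = 13.4 kHz.
73.3 kHz mod fs = 15.5 kHz.
15.5 kHz > fs/2 = 14.45 kHz, folds to fs − 15.5 kHz = 13.4 kHz.
17.2 kHz > fs/2 = 14.45 kHz, folds to fs − 17.2 kHz = 11.7 kHz.
15.5 kHz and 73.3 kHz both map to 13.4 kHz.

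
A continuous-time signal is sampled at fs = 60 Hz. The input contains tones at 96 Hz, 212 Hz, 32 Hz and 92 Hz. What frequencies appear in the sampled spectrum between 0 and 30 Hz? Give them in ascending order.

24 Hz, 28 Hz

fs/2 = 30 Hz.
96 Hz mod fs = 36 Hz.
36 Hz > fs/2 = 30 Hz, folds to fs − 36 Hz = 24 Hz.
212 Hz mod fs = 32 Hz.
32 Hz > fs/2 = 30 Hz, folds to fs − 32 Hz = 28 Hz.
32 Hz > fs/2 = 30 Hz, folds to fs − 32 Hz = 28 Hz.
92 Hz mod fs = 32 Hz.
32 Hz > fs/2 = 30 Hz, folds to fs − 32 Hz = 28 Hz.
Distinct values: {24 Hz, 28 Hz}.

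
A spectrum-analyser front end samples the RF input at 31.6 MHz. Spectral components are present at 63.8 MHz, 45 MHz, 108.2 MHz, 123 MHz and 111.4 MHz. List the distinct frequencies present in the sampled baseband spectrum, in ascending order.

0.6 MHz, 3.4 MHz, 13.4 MHz, 15 MHz

fs/2 = 15.8 MHz.
63.8 MHz mod fs = 0.6 MHz.
0.6 MHz ≤ fs/2 = 15.8 MHz, appears at 0.6 MHz.
45 MHz mod fs = 13.4 MHz.
13.4 MHz ≤ fs/2 = 15.8 MHz, appears at 13.4 MHz.
108.2 MHz mod fs = 13.4 MHz.
13.4 MHz ≤ fs/2 = 15.8 MHz, appears at 13.4 MHz.
123 MHz mod fs = 28.2 MHz.
28.2 MHz > fs/2 = 15.8 MHz, folds to fs − 28.2 MHz = 3.4 MHz.
111.4 MHz mod fs = 16.6 MHz.
16.6 MHz > fs/2 = 15.8 MHz, folds to fs − 16.6 MHz = 15 MHz.
Distinct values: {0.6 MHz, 3.4 MHz, 13.4 MHz, 15 MHz}.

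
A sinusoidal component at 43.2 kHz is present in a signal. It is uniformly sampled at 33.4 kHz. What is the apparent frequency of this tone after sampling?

9.8 kHz

43.2 kHz mod fs = 9.8 kHz.
9.8 kHz ≤ fs/2 = 16.7 kHz, appears at 9.8 kHz.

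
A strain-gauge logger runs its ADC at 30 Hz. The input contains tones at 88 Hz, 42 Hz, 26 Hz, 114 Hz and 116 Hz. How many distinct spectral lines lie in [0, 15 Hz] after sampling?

fs/2 = 15 Hz.
88 Hz mod fs = 28 Hz.
28 Hz > fs/2 = 15 Hz, folds to fs − 28 Hz = 2 Hz.
42 Hz mod fs = 12 Hz.
12 Hz ≤ fs/2 = 15 Hz, appears at 12 Hz.
26 Hz > fs/2 = 15 Hz, folds to fs − 26 Hz = 4 Hz.
114 Hz mod fs = 24 Hz.
24 Hz > fs/2 = 15 Hz, folds to fs − 24 Hz = 6 Hz.
116 Hz mod fs = 26 Hz.
26 Hz > fs/2 = 15 Hz, folds to fs − 26 Hz = 4 Hz.
Distinct values: {2 Hz, 4 Hz, 6 Hz, 12 Hz} → 4.

4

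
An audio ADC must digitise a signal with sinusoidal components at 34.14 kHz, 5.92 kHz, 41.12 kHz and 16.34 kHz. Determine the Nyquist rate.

Highest-frequency component: 41.12 kHz.
Nyquist rate = 2 × 41.12 kHz = 82.24 kHz.

82.24 kHz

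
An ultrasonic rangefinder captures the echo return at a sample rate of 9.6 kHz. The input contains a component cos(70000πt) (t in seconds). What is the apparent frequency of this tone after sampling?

3.4 kHz

ω = 70000π rad/s → f = ω/(2π) = 35000 Hz = 35 kHz.
35 kHz mod fs = 6.2 kHz.
6.2 kHz > fs/2 = 4.8 kHz, folds to fs − 6.2 kHz = 3.4 kHz.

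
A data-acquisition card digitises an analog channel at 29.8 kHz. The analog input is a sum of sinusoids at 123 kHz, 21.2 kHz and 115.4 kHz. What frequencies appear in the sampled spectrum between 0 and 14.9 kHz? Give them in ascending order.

3.8 kHz, 8.6 kHz

fs/2 = 14.9 kHz.
123 kHz mod fs = 3.8 kHz.
3.8 kHz ≤ fs/2 = 14.9 kHz, appears at 3.8 kHz.
21.2 kHz > fs/2 = 14.9 kHz, folds to fs − 21.2 kHz = 8.6 kHz.
115.4 kHz mod fs = 26 kHz.
26 kHz > fs/2 = 14.9 kHz, folds to fs − 26 kHz = 3.8 kHz.
Distinct values: {3.8 kHz, 8.6 kHz}.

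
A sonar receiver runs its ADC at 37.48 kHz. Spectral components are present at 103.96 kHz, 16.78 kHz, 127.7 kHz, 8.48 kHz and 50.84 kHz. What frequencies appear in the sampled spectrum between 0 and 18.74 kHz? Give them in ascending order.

fs/2 = 18.74 kHz.
103.96 kHz mod fs = 29 kHz.
29 kHz > fs/2 = 18.74 kHz, folds to fs − 29 kHz = 8.48 kHz.
16.78 kHz ≤ fs/2 = 18.74 kHz, passes unchanged.
127.7 kHz mod fs = 15.26 kHz.
15.26 kHz ≤ fs/2 = 18.74 kHz, appears at 15.26 kHz.
8.48 kHz ≤ fs/2 = 18.74 kHz, passes unchanged.
50.84 kHz mod fs = 13.36 kHz.
13.36 kHz ≤ fs/2 = 18.74 kHz, appears at 13.36 kHz.
Distinct values: {8.48 kHz, 13.36 kHz, 15.26 kHz, 16.78 kHz}.

8.48 kHz, 13.36 kHz, 15.26 kHz, 16.78 kHz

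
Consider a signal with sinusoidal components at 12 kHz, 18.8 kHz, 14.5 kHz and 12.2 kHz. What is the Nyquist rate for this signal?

Highest-frequency component: 18.8 kHz.
Nyquist rate = 2 × 18.8 kHz = 37.6 kHz.

37.6 kHz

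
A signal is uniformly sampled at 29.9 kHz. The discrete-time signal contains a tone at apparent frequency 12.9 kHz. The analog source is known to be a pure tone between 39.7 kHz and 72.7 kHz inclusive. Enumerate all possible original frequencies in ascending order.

42.8 kHz, 46.9 kHz, 72.7 kHz

Frequencies that alias to 12.9 kHz are k·fs ± 12.9 kHz for integer k ≥ 0.
k=0: 12.9 kHz.
k=1: 17 kHz, 42.8 kHz.
k=2: 46.9 kHz, 72.7 kHz.
k=3: 76.8 kHz, 102.6 kHz.
Within [39.7 kHz, 72.7 kHz]: 42.8 kHz, 46.9 kHz, 72.7 kHz.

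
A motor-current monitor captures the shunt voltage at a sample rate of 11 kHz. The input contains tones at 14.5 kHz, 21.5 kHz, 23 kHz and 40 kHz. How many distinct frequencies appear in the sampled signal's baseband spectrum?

4

fs/2 = 5.5 kHz.
14.5 kHz mod fs = 3.5 kHz.
3.5 kHz ≤ fs/2 = 5.5 kHz, appears at 3.5 kHz.
21.5 kHz mod fs = 10.5 kHz.
10.5 kHz > fs/2 = 5.5 kHz, folds to fs − 10.5 kHz = 0.5 kHz.
23 kHz mod fs = 1 kHz.
1 kHz ≤ fs/2 = 5.5 kHz, appears at 1 kHz.
40 kHz mod fs = 7 kHz.
7 kHz > fs/2 = 5.5 kHz, folds to fs − 7 kHz = 4 kHz.
Distinct values: {0.5 kHz, 1 kHz, 3.5 kHz, 4 kHz} → 4.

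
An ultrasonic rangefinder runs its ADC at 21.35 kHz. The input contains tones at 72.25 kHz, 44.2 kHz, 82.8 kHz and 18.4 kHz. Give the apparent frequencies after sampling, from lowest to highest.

fs/2 = 10.675 kHz.
72.25 kHz mod fs = 8.2 kHz.
8.2 kHz ≤ fs/2 = 10.675 kHz, appears at 8.2 kHz.
44.2 kHz mod fs = 1.5 kHz.
1.5 kHz ≤ fs/2 = 10.675 kHz, appears at 1.5 kHz.
82.8 kHz mod fs = 18.75 kHz.
18.75 kHz > fs/2 = 10.675 kHz, folds to fs − 18.75 kHz = 2.6 kHz.
18.4 kHz > fs/2 = 10.675 kHz, folds to fs − 18.4 kHz = 2.95 kHz.
Distinct values: {1.5 kHz, 2.6 kHz, 2.95 kHz, 8.2 kHz}.

1.5 kHz, 2.6 kHz, 2.95 kHz, 8.2 kHz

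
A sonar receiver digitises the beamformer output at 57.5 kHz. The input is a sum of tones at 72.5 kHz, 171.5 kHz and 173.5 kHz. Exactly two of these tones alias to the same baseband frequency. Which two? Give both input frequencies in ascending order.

fs/2 = 28.75 kHz.
72.5 kHz mod fs = 15 kHz.
15 kHz ≤ fs/2 = 28.75 kHz, appears at 15 kHz.
171.5 kHz mod fs = 56.5 kHz.
56.5 kHz > fs/2 = 28.75 kHz, folds to fs − 56.5 kHz = 1 kHz.
173.5 kHz mod fs = 1 kHz.
1 kHz ≤ fs/2 = 28.75 kHz, appears at 1 kHz.
171.5 kHz and 173.5 kHz both map to 1 kHz.

171.5 kHz, 173.5 kHz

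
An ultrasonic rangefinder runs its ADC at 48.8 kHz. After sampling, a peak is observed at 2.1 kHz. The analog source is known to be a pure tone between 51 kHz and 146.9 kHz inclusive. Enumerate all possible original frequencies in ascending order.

95.5 kHz, 99.7 kHz, 144.3 kHz

Frequencies that alias to 2.1 kHz are k·fs ± 2.1 kHz for integer k ≥ 0.
k=0: 2.1 kHz.
k=1: 46.7 kHz, 50.9 kHz.
k=2: 95.5 kHz, 99.7 kHz.
k=3: 144.3 kHz, 148.5 kHz.
k=4: 193.1 kHz, 197.3 kHz.
Within [51 kHz, 146.9 kHz]: 95.5 kHz, 99.7 kHz, 144.3 kHz.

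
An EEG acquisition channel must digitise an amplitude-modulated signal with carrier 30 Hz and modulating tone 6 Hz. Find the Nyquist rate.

AM sidebands sit at fc ± fm = 24 Hz and 36 Hz.
Highest-frequency component: 36 Hz.
Nyquist rate = 2 × 36 Hz = 72 Hz.

72 Hz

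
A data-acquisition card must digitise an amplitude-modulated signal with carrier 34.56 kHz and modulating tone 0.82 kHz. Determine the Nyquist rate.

AM sidebands sit at fc ± fm = 33.74 kHz and 35.38 kHz.
Highest-frequency component: 35.38 kHz.
Nyquist rate = 2 × 35.38 kHz = 70.76 kHz.

70.76 kHz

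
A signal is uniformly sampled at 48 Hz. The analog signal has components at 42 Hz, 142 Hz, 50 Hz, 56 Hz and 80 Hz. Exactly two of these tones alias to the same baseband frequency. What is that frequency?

2 Hz

fs/2 = 24 Hz.
42 Hz > fs/2 = 24 Hz, folds to fs − 42 Hz = 6 Hz.
142 Hz mod fs = 46 Hz.
46 Hz > fs/2 = 24 Hz, folds to fs − 46 Hz = 2 Hz.
50 Hz mod fs = 2 Hz.
2 Hz ≤ fs/2 = 24 Hz, appears at 2 Hz.
56 Hz mod fs = 8 Hz.
8 Hz ≤ fs/2 = 24 Hz, appears at 8 Hz.
80 Hz mod fs = 32 Hz.
32 Hz > fs/2 = 24 Hz, folds to fs − 32 Hz = 16 Hz.
50 Hz and 142 Hz both map to 2 Hz.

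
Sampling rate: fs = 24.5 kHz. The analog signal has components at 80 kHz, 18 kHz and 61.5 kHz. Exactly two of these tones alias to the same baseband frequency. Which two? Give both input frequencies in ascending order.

18 kHz, 80 kHz

fs/2 = 12.25 kHz.
80 kHz mod fs = 6.5 kHz.
6.5 kHz ≤ fs/2 = 12.25 kHz, appears at 6.5 kHz.
18 kHz > fs/2 = 12.25 kHz, folds to fs − 18 kHz = 6.5 kHz.
61.5 kHz mod fs = 12.5 kHz.
12.5 kHz > fs/2 = 12.25 kHz, folds to fs − 12.5 kHz = 12 kHz.
18 kHz and 80 kHz both map to 6.5 kHz.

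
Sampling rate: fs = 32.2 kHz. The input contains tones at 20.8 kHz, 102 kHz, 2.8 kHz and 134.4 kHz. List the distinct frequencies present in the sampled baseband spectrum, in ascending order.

2.8 kHz, 5.4 kHz, 5.6 kHz, 11.4 kHz

fs/2 = 16.1 kHz.
20.8 kHz > fs/2 = 16.1 kHz, folds to fs − 20.8 kHz = 11.4 kHz.
102 kHz mod fs = 5.4 kHz.
5.4 kHz ≤ fs/2 = 16.1 kHz, appears at 5.4 kHz.
2.8 kHz ≤ fs/2 = 16.1 kHz, passes unchanged.
134.4 kHz mod fs = 5.6 kHz.
5.6 kHz ≤ fs/2 = 16.1 kHz, appears at 5.6 kHz.
Distinct values: {2.8 kHz, 5.4 kHz, 5.6 kHz, 11.4 kHz}.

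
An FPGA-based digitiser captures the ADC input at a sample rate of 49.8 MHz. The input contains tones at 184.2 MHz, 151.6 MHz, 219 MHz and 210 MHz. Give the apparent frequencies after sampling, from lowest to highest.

fs/2 = 24.9 MHz.
184.2 MHz mod fs = 34.8 MHz.
34.8 MHz > fs/2 = 24.9 MHz, folds to fs − 34.8 MHz = 15 MHz.
151.6 MHz mod fs = 2.2 MHz.
2.2 MHz ≤ fs/2 = 24.9 MHz, appears at 2.2 MHz.
219 MHz mod fs = 19.8 MHz.
19.8 MHz ≤ fs/2 = 24.9 MHz, appears at 19.8 MHz.
210 MHz mod fs = 10.8 MHz.
10.8 MHz ≤ fs/2 = 24.9 MHz, appears at 10.8 MHz.
Distinct values: {2.2 MHz, 10.8 MHz, 15 MHz, 19.8 MHz}.

2.2 MHz, 10.8 MHz, 15 MHz, 19.8 MHz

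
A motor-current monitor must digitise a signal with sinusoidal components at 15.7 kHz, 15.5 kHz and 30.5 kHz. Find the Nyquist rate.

61 kHz

Highest-frequency component: 30.5 kHz.
Nyquist rate = 2 × 30.5 kHz = 61 kHz.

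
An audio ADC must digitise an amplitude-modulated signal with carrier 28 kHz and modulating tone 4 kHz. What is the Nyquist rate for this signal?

AM sidebands sit at fc ± fm = 24 kHz and 32 kHz.
Highest-frequency component: 32 kHz.
Nyquist rate = 2 × 32 kHz = 64 kHz.

64 kHz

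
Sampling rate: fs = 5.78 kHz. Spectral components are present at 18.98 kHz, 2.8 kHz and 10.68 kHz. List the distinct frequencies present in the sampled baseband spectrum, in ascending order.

0.88 kHz, 1.64 kHz, 2.8 kHz

fs/2 = 2.89 kHz.
18.98 kHz mod fs = 1.64 kHz.
1.64 kHz ≤ fs/2 = 2.89 kHz, appears at 1.64 kHz.
2.8 kHz ≤ fs/2 = 2.89 kHz, passes unchanged.
10.68 kHz mod fs = 4.9 kHz.
4.9 kHz > fs/2 = 2.89 kHz, folds to fs − 4.9 kHz = 0.88 kHz.
Distinct values: {0.88 kHz, 1.64 kHz, 2.8 kHz}.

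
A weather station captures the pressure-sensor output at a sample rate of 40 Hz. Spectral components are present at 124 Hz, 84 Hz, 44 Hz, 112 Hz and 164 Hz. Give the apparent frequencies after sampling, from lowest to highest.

fs/2 = 20 Hz.
124 Hz mod fs = 4 Hz.
4 Hz ≤ fs/2 = 20 Hz, appears at 4 Hz.
84 Hz mod fs = 4 Hz.
4 Hz ≤ fs/2 = 20 Hz, appears at 4 Hz.
44 Hz mod fs = 4 Hz.
4 Hz ≤ fs/2 = 20 Hz, appears at 4 Hz.
112 Hz mod fs = 32 Hz.
32 Hz > fs/2 = 20 Hz, folds to fs − 32 Hz = 8 Hz.
164 Hz mod fs = 4 Hz.
4 Hz ≤ fs/2 = 20 Hz, appears at 4 Hz.
Distinct values: {4 Hz, 8 Hz}.

4 Hz, 8 Hz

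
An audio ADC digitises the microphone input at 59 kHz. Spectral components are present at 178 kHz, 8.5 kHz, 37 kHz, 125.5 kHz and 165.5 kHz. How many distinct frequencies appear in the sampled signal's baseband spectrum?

5

fs/2 = 29.5 kHz.
178 kHz mod fs = 1 kHz.
1 kHz ≤ fs/2 = 29.5 kHz, appears at 1 kHz.
8.5 kHz ≤ fs/2 = 29.5 kHz, passes unchanged.
37 kHz > fs/2 = 29.5 kHz, folds to fs − 37 kHz = 22 kHz.
125.5 kHz mod fs = 7.5 kHz.
7.5 kHz ≤ fs/2 = 29.5 kHz, appears at 7.5 kHz.
165.5 kHz mod fs = 47.5 kHz.
47.5 kHz > fs/2 = 29.5 kHz, folds to fs − 47.5 kHz = 11.5 kHz.
Distinct values: {1 kHz, 7.5 kHz, 8.5 kHz, 11.5 kHz, 22 kHz} → 5.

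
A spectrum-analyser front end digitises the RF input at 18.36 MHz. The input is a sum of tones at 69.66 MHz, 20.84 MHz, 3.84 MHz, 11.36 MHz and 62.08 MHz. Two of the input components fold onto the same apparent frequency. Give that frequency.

7 MHz

fs/2 = 9.18 MHz.
69.66 MHz mod fs = 14.58 MHz.
14.58 MHz > fs/2 = 9.18 MHz, folds to fs − 14.58 MHz = 3.78 MHz.
20.84 MHz mod fs = 2.48 MHz.
2.48 MHz ≤ fs/2 = 9.18 MHz, appears at 2.48 MHz.
3.84 MHz ≤ fs/2 = 9.18 MHz, passes unchanged.
11.36 MHz > fs/2 = 9.18 MHz, folds to fs − 11.36 MHz = 7 MHz.
62.08 MHz mod fs = 7 MHz.
7 MHz ≤ fs/2 = 9.18 MHz, appears at 7 MHz.
11.36 MHz and 62.08 MHz both map to 7 MHz.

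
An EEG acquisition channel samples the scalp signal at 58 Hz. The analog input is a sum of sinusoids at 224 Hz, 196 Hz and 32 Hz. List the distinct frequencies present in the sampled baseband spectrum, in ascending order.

fs/2 = 29 Hz.
224 Hz mod fs = 50 Hz.
50 Hz > fs/2 = 29 Hz, folds to fs − 50 Hz = 8 Hz.
196 Hz mod fs = 22 Hz.
22 Hz ≤ fs/2 = 29 Hz, appears at 22 Hz.
32 Hz > fs/2 = 29 Hz, folds to fs − 32 Hz = 26 Hz.
Distinct values: {8 Hz, 22 Hz, 26 Hz}.

8 Hz, 22 Hz, 26 Hz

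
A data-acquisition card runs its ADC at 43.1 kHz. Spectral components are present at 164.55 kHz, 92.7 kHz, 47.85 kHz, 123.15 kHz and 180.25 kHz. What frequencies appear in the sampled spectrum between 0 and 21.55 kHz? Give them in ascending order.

fs/2 = 21.55 kHz.
164.55 kHz mod fs = 35.25 kHz.
35.25 kHz > fs/2 = 21.55 kHz, folds to fs − 35.25 kHz = 7.85 kHz.
92.7 kHz mod fs = 6.5 kHz.
6.5 kHz ≤ fs/2 = 21.55 kHz, appears at 6.5 kHz.
47.85 kHz mod fs = 4.75 kHz.
4.75 kHz ≤ fs/2 = 21.55 kHz, appears at 4.75 kHz.
123.15 kHz mod fs = 36.95 kHz.
36.95 kHz > fs/2 = 21.55 kHz, folds to fs − 36.95 kHz = 6.15 kHz.
180.25 kHz mod fs = 7.85 kHz.
7.85 kHz ≤ fs/2 = 21.55 kHz, appears at 7.85 kHz.
Distinct values: {4.75 kHz, 6.15 kHz, 6.5 kHz, 7.85 kHz}.

4.75 kHz, 6.15 kHz, 6.5 kHz, 7.85 kHz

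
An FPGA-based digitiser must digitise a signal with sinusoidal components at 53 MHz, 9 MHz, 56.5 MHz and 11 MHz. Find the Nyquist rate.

Highest-frequency component: 56.5 MHz.
Nyquist rate = 2 × 56.5 MHz = 113 MHz.

113 MHz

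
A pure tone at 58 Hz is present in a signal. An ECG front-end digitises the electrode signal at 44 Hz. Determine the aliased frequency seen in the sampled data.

14 Hz

58 Hz mod fs = 14 Hz.
14 Hz ≤ fs/2 = 22 Hz, appears at 14 Hz.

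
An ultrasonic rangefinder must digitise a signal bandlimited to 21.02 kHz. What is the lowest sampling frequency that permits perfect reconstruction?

42.04 kHz

Nyquist rate = 2 × 21.02 kHz = 42.04 kHz.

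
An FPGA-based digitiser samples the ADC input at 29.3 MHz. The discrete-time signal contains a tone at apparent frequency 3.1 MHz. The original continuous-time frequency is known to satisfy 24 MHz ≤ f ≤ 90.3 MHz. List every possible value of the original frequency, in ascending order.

26.2 MHz, 32.4 MHz, 55.5 MHz, 61.7 MHz, 84.8 MHz

Frequencies that alias to 3.1 MHz are k·fs ± 3.1 MHz for integer k ≥ 0.
k=0: 3.1 MHz.
k=1: 26.2 MHz, 32.4 MHz.
k=2: 55.5 MHz, 61.7 MHz.
k=3: 84.8 MHz, 91 MHz.
k=4: 114.1 MHz, 120.3 MHz.
Within [24 MHz, 90.3 MHz]: 26.2 MHz, 32.4 MHz, 55.5 MHz, 61.7 MHz, 84.8 MHz.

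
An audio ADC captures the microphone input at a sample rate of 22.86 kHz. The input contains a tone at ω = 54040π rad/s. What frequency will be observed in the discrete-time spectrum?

ω = 54040π rad/s → f = ω/(2π) = 27020 Hz = 27.02 kHz.
27.02 kHz mod fs = 4.16 kHz.
4.16 kHz ≤ fs/2 = 11.43 kHz, appears at 4.16 kHz.

4.16 kHz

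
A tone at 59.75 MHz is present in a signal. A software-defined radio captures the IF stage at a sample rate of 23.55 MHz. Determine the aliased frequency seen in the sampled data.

10.9 MHz

59.75 MHz mod fs = 12.65 MHz.
12.65 MHz > fs/2 = 11.775 MHz, folds to fs − 12.65 MHz = 10.9 MHz.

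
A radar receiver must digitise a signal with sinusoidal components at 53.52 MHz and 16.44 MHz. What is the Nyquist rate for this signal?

107.04 MHz

Highest-frequency component: 53.52 MHz.
Nyquist rate = 2 × 53.52 MHz = 107.04 MHz.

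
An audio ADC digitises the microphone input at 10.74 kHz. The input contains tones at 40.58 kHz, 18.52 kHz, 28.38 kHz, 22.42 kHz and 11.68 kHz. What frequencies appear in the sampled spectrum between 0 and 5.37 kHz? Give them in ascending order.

fs/2 = 5.37 kHz.
40.58 kHz mod fs = 8.36 kHz.
8.36 kHz > fs/2 = 5.37 kHz, folds to fs − 8.36 kHz = 2.38 kHz.
18.52 kHz mod fs = 7.78 kHz.
7.78 kHz > fs/2 = 5.37 kHz, folds to fs − 7.78 kHz = 2.96 kHz.
28.38 kHz mod fs = 6.9 kHz.
6.9 kHz > fs/2 = 5.37 kHz, folds to fs − 6.9 kHz = 3.84 kHz.
22.42 kHz mod fs = 0.94 kHz.
0.94 kHz ≤ fs/2 = 5.37 kHz, appears at 0.94 kHz.
11.68 kHz mod fs = 0.94 kHz.
0.94 kHz ≤ fs/2 = 5.37 kHz, appears at 0.94 kHz.
Distinct values: {0.94 kHz, 2.38 kHz, 2.96 kHz, 3.84 kHz}.

0.94 kHz, 2.38 kHz, 2.96 kHz, 3.84 kHz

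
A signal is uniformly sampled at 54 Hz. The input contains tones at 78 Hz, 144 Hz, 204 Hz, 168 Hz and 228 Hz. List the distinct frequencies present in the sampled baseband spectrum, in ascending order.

fs/2 = 27 Hz.
78 Hz mod fs = 24 Hz.
24 Hz ≤ fs/2 = 27 Hz, appears at 24 Hz.
144 Hz mod fs = 36 Hz.
36 Hz > fs/2 = 27 Hz, folds to fs − 36 Hz = 18 Hz.
204 Hz mod fs = 42 Hz.
42 Hz > fs/2 = 27 Hz, folds to fs − 42 Hz = 12 Hz.
168 Hz mod fs = 6 Hz.
6 Hz ≤ fs/2 = 27 Hz, appears at 6 Hz.
228 Hz mod fs = 12 Hz.
12 Hz ≤ fs/2 = 27 Hz, appears at 12 Hz.
Distinct values: {6 Hz, 12 Hz, 18 Hz, 24 Hz}.

6 Hz, 12 Hz, 18 Hz, 24 Hz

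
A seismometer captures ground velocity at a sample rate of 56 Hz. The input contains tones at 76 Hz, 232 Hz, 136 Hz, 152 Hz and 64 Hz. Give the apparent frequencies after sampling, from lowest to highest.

fs/2 = 28 Hz.
76 Hz mod fs = 20 Hz.
20 Hz ≤ fs/2 = 28 Hz, appears at 20 Hz.
232 Hz mod fs = 8 Hz.
8 Hz ≤ fs/2 = 28 Hz, appears at 8 Hz.
136 Hz mod fs = 24 Hz.
24 Hz ≤ fs/2 = 28 Hz, appears at 24 Hz.
152 Hz mod fs = 40 Hz.
40 Hz > fs/2 = 28 Hz, folds to fs − 40 Hz = 16 Hz.
64 Hz mod fs = 8 Hz.
8 Hz ≤ fs/2 = 28 Hz, appears at 8 Hz.
Distinct values: {8 Hz, 16 Hz, 20 Hz, 24 Hz}.

8 Hz, 16 Hz, 20 Hz, 24 Hz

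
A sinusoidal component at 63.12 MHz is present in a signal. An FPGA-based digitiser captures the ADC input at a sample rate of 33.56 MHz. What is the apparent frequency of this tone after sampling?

63.12 MHz mod fs = 29.56 MHz.
29.56 MHz > fs/2 = 16.78 MHz, folds to fs − 29.56 MHz = 4 MHz.

4 MHz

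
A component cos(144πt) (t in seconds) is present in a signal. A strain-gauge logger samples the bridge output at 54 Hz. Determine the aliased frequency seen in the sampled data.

ω = 144π rad/s → f = ω/(2π) = 72 Hz.
72 Hz mod fs = 18 Hz.
18 Hz ≤ fs/2 = 27 Hz, appears at 18 Hz.

18 Hz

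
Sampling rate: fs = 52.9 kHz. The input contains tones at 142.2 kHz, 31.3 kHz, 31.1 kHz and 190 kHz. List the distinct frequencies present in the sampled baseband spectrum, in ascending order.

fs/2 = 26.45 kHz.
142.2 kHz mod fs = 36.4 kHz.
36.4 kHz > fs/2 = 26.45 kHz, folds to fs − 36.4 kHz = 16.5 kHz.
31.3 kHz > fs/2 = 26.45 kHz, folds to fs − 31.3 kHz = 21.6 kHz.
31.1 kHz > fs/2 = 26.45 kHz, folds to fs − 31.1 kHz = 21.8 kHz.
190 kHz mod fs = 31.3 kHz.
31.3 kHz > fs/2 = 26.45 kHz, folds to fs − 31.3 kHz = 21.6 kHz.
Distinct values: {16.5 kHz, 21.6 kHz, 21.8 kHz}.

16.5 kHz, 21.6 kHz, 21.8 kHz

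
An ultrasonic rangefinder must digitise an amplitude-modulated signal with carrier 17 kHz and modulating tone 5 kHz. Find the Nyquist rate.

AM sidebands sit at fc ± fm = 12 kHz and 22 kHz.
Highest-frequency component: 22 kHz.
Nyquist rate = 2 × 22 kHz = 44 kHz.

44 kHz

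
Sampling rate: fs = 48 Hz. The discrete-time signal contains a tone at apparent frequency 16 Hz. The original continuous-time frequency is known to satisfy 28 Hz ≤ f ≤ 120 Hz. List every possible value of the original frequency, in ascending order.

Frequencies that alias to 16 Hz are k·fs ± 16 Hz for integer k ≥ 0.
k=0: 16 Hz.
k=1: 32 Hz, 64 Hz.
k=2: 80 Hz, 112 Hz.
k=3: 128 Hz, 160 Hz.
Within [28 Hz, 120 Hz]: 32 Hz, 64 Hz, 80 Hz, 112 Hz.

32 Hz, 64 Hz, 80 Hz, 112 Hz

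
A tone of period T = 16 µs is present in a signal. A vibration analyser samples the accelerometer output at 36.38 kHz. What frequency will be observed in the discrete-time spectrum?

10.26 kHz

T = 16 µs → f = 1/T = 62.5 kHz.
62.5 kHz mod fs = 26.12 kHz.
26.12 kHz > fs/2 = 18.19 kHz, folds to fs − 26.12 kHz = 10.26 kHz.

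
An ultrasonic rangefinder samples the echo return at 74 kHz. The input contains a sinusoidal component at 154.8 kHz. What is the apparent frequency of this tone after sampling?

6.8 kHz

154.8 kHz mod fs = 6.8 kHz.
6.8 kHz ≤ fs/2 = 37 kHz, appears at 6.8 kHz.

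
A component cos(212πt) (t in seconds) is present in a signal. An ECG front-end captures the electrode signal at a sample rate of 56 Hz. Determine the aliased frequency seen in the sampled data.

ω = 212π rad/s → f = ω/(2π) = 106 Hz.
106 Hz mod fs = 50 Hz.
50 Hz > fs/2 = 28 Hz, folds to fs − 50 Hz = 6 Hz.

6 Hz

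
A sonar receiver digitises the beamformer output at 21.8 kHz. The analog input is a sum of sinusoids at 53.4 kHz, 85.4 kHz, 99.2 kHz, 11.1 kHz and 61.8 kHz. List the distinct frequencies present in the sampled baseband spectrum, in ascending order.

1.8 kHz, 3.6 kHz, 9.8 kHz, 10.7 kHz

fs/2 = 10.9 kHz.
53.4 kHz mod fs = 9.8 kHz.
9.8 kHz ≤ fs/2 = 10.9 kHz, appears at 9.8 kHz.
85.4 kHz mod fs = 20 kHz.
20 kHz > fs/2 = 10.9 kHz, folds to fs − 20 kHz = 1.8 kHz.
99.2 kHz mod fs = 12 kHz.
12 kHz > fs/2 = 10.9 kHz, folds to fs − 12 kHz = 9.8 kHz.
11.1 kHz > fs/2 = 10.9 kHz, folds to fs − 11.1 kHz = 10.7 kHz.
61.8 kHz mod fs = 18.2 kHz.
18.2 kHz > fs/2 = 10.9 kHz, folds to fs − 18.2 kHz = 3.6 kHz.
Distinct values: {1.8 kHz, 3.6 kHz, 9.8 kHz, 10.7 kHz}.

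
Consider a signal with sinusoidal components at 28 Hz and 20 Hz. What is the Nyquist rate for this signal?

56 Hz

Highest-frequency component: 28 Hz.
Nyquist rate = 2 × 28 Hz = 56 Hz.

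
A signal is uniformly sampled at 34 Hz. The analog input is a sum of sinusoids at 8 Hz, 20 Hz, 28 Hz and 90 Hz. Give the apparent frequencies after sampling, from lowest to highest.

6 Hz, 8 Hz, 12 Hz, 14 Hz

fs/2 = 17 Hz.
8 Hz ≤ fs/2 = 17 Hz, passes unchanged.
20 Hz > fs/2 = 17 Hz, folds to fs − 20 Hz = 14 Hz.
28 Hz > fs/2 = 17 Hz, folds to fs − 28 Hz = 6 Hz.
90 Hz mod fs = 22 Hz.
22 Hz > fs/2 = 17 Hz, folds to fs − 22 Hz = 12 Hz.
Distinct values: {6 Hz, 8 Hz, 12 Hz, 14 Hz}.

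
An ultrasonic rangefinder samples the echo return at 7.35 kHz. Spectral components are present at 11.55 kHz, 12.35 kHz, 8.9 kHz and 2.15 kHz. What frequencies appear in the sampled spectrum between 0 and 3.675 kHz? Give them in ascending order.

1.55 kHz, 2.15 kHz, 2.35 kHz, 3.15 kHz

fs/2 = 3.675 kHz.
11.55 kHz mod fs = 4.2 kHz.
4.2 kHz > fs/2 = 3.675 kHz, folds to fs − 4.2 kHz = 3.15 kHz.
12.35 kHz mod fs = 5 kHz.
5 kHz > fs/2 = 3.675 kHz, folds to fs − 5 kHz = 2.35 kHz.
8.9 kHz mod fs = 1.55 kHz.
1.55 kHz ≤ fs/2 = 3.675 kHz, appears at 1.55 kHz.
2.15 kHz ≤ fs/2 = 3.675 kHz, passes unchanged.
Distinct values: {1.55 kHz, 2.15 kHz, 2.35 kHz, 3.15 kHz}.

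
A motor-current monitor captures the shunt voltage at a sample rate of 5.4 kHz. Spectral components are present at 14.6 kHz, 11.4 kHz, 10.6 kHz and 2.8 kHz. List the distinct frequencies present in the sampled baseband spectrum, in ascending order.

0.2 kHz, 0.6 kHz, 1.6 kHz, 2.6 kHz

fs/2 = 2.7 kHz.
14.6 kHz mod fs = 3.8 kHz.
3.8 kHz > fs/2 = 2.7 kHz, folds to fs − 3.8 kHz = 1.6 kHz.
11.4 kHz mod fs = 0.6 kHz.
0.6 kHz ≤ fs/2 = 2.7 kHz, appears at 0.6 kHz.
10.6 kHz mod fs = 5.2 kHz.
5.2 kHz > fs/2 = 2.7 kHz, folds to fs − 5.2 kHz = 0.2 kHz.
2.8 kHz > fs/2 = 2.7 kHz, folds to fs − 2.8 kHz = 2.6 kHz.
Distinct values: {0.2 kHz, 0.6 kHz, 1.6 kHz, 2.6 kHz}.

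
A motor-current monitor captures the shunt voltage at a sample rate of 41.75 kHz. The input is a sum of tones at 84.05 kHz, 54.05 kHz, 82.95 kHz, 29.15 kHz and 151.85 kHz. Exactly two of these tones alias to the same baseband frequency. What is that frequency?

fs/2 = 20.875 kHz.
84.05 kHz mod fs = 0.55 kHz.
0.55 kHz ≤ fs/2 = 20.875 kHz, appears at 0.55 kHz.
54.05 kHz mod fs = 12.3 kHz.
12.3 kHz ≤ fs/2 = 20.875 kHz, appears at 12.3 kHz.
82.95 kHz mod fs = 41.2 kHz.
41.2 kHz > fs/2 = 20.875 kHz, folds to fs − 41.2 kHz = 0.55 kHz.
29.15 kHz > fs/2 = 20.875 kHz, folds to fs − 29.15 kHz = 12.6 kHz.
151.85 kHz mod fs = 26.6 kHz.
26.6 kHz > fs/2 = 20.875 kHz, folds to fs − 26.6 kHz = 15.15 kHz.
82.95 kHz and 84.05 kHz both map to 0.55 kHz.

0.55 kHz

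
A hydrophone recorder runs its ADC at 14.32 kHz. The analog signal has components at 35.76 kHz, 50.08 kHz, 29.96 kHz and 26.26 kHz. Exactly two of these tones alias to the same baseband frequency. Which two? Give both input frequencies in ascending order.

35.76 kHz, 50.08 kHz

fs/2 = 7.16 kHz.
35.76 kHz mod fs = 7.12 kHz.
7.12 kHz ≤ fs/2 = 7.16 kHz, appears at 7.12 kHz.
50.08 kHz mod fs = 7.12 kHz.
7.12 kHz ≤ fs/2 = 7.16 kHz, appears at 7.12 kHz.
29.96 kHz mod fs = 1.32 kHz.
1.32 kHz ≤ fs/2 = 7.16 kHz, appears at 1.32 kHz.
26.26 kHz mod fs = 11.94 kHz.
11.94 kHz > fs/2 = 7.16 kHz, folds to fs − 11.94 kHz = 2.38 kHz.
35.76 kHz and 50.08 kHz both map to 7.12 kHz.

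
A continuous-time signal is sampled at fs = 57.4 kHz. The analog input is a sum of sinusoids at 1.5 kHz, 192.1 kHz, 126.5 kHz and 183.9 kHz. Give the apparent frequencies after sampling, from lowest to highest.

1.5 kHz, 11.7 kHz, 19.9 kHz

fs/2 = 28.7 kHz.
1.5 kHz ≤ fs/2 = 28.7 kHz, passes unchanged.
192.1 kHz mod fs = 19.9 kHz.
19.9 kHz ≤ fs/2 = 28.7 kHz, appears at 19.9 kHz.
126.5 kHz mod fs = 11.7 kHz.
11.7 kHz ≤ fs/2 = 28.7 kHz, appears at 11.7 kHz.
183.9 kHz mod fs = 11.7 kHz.
11.7 kHz ≤ fs/2 = 28.7 kHz, appears at 11.7 kHz.
Distinct values: {1.5 kHz, 11.7 kHz, 19.9 kHz}.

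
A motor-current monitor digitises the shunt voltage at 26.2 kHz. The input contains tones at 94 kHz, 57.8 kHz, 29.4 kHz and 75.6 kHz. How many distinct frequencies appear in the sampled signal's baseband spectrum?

4

fs/2 = 13.1 kHz.
94 kHz mod fs = 15.4 kHz.
15.4 kHz > fs/2 = 13.1 kHz, folds to fs − 15.4 kHz = 10.8 kHz.
57.8 kHz mod fs = 5.4 kHz.
5.4 kHz ≤ fs/2 = 13.1 kHz, appears at 5.4 kHz.
29.4 kHz mod fs = 3.2 kHz.
3.2 kHz ≤ fs/2 = 13.1 kHz, appears at 3.2 kHz.
75.6 kHz mod fs = 23.2 kHz.
23.2 kHz > fs/2 = 13.1 kHz, folds to fs − 23.2 kHz = 3 kHz.
Distinct values: {3 kHz, 3.2 kHz, 5.4 kHz, 10.8 kHz} → 4.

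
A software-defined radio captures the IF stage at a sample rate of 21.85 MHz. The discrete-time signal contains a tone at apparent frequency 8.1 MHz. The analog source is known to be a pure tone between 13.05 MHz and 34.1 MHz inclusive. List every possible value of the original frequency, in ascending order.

13.75 MHz, 29.95 MHz

Frequencies that alias to 8.1 MHz are k·fs ± 8.1 MHz for integer k ≥ 0.
k=0: 8.1 MHz.
k=1: 13.75 MHz, 29.95 MHz.
k=2: 35.6 MHz, 51.8 MHz.
Within [13.05 MHz, 34.1 MHz]: 13.75 MHz, 29.95 MHz.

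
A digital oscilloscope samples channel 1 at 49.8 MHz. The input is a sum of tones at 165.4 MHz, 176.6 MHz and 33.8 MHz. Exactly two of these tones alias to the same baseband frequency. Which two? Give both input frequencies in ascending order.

fs/2 = 24.9 MHz.
165.4 MHz mod fs = 16 MHz.
16 MHz ≤ fs/2 = 24.9 MHz, appears at 16 MHz.
176.6 MHz mod fs = 27.2 MHz.
27.2 MHz > fs/2 = 24.9 MHz, folds to fs − 27.2 MHz = 22.6 MHz.
33.8 MHz > fs/2 = 24.9 MHz, folds to fs − 33.8 MHz = 16 MHz.
33.8 MHz and 165.4 MHz both map to 16 MHz.

33.8 MHz, 165.4 MHz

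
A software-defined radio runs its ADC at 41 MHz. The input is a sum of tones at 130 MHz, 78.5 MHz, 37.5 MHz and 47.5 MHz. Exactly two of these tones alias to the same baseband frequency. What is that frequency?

fs/2 = 20.5 MHz.
130 MHz mod fs = 7 MHz.
7 MHz ≤ fs/2 = 20.5 MHz, appears at 7 MHz.
78.5 MHz mod fs = 37.5 MHz.
37.5 MHz > fs/2 = 20.5 MHz, folds to fs − 37.5 MHz = 3.5 MHz.
37.5 MHz > fs/2 = 20.5 MHz, folds to fs − 37.5 MHz = 3.5 MHz.
47.5 MHz mod fs = 6.5 MHz.
6.5 MHz ≤ fs/2 = 20.5 MHz, appears at 6.5 MHz.
37.5 MHz and 78.5 MHz both map to 3.5 MHz.

3.5 MHz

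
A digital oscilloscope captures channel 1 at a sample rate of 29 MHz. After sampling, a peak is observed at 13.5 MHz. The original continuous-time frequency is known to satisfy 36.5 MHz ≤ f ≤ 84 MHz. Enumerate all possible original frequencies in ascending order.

42.5 MHz, 44.5 MHz, 71.5 MHz, 73.5 MHz

Frequencies that alias to 13.5 MHz are k·fs ± 13.5 MHz for integer k ≥ 0.
k=0: 13.5 MHz.
k=1: 15.5 MHz, 42.5 MHz.
k=2: 44.5 MHz, 71.5 MHz.
k=3: 73.5 MHz, 100.5 MHz.
k=4: 102.5 MHz, 129.5 MHz.
Within [36.5 MHz, 84 MHz]: 42.5 MHz, 44.5 MHz, 71.5 MHz, 73.5 MHz.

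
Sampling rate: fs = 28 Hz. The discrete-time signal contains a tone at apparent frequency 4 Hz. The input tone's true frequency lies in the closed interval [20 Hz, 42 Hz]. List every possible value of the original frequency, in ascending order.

Frequencies that alias to 4 Hz are k·fs ± 4 Hz for integer k ≥ 0.
k=0: 4 Hz.
k=1: 24 Hz, 32 Hz.
k=2: 52 Hz, 60 Hz.
Within [20 Hz, 42 Hz]: 24 Hz, 32 Hz.

24 Hz, 32 Hz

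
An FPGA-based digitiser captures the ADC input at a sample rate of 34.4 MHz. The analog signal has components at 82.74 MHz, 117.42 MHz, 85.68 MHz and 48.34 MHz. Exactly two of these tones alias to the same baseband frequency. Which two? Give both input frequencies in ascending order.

fs/2 = 17.2 MHz.
82.74 MHz mod fs = 13.94 MHz.
13.94 MHz ≤ fs/2 = 17.2 MHz, appears at 13.94 MHz.
117.42 MHz mod fs = 14.22 MHz.
14.22 MHz ≤ fs/2 = 17.2 MHz, appears at 14.22 MHz.
85.68 MHz mod fs = 16.88 MHz.
16.88 MHz ≤ fs/2 = 17.2 MHz, appears at 16.88 MHz.
48.34 MHz mod fs = 13.94 MHz.
13.94 MHz ≤ fs/2 = 17.2 MHz, appears at 13.94 MHz.
48.34 MHz and 82.74 MHz both map to 13.94 MHz.

48.34 MHz, 82.74 MHz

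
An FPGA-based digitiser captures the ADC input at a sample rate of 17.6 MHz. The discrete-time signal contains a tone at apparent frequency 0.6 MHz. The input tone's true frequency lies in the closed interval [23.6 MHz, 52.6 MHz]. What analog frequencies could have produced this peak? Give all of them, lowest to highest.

Frequencies that alias to 0.6 MHz are k·fs ± 0.6 MHz for integer k ≥ 0.
k=0: 0.6 MHz.
k=1: 17 MHz, 18.2 MHz.
k=2: 34.6 MHz, 35.8 MHz.
k=3: 52.2 MHz, 53.4 MHz.
k=4: 69.8 MHz, 71 MHz.
Within [23.6 MHz, 52.6 MHz]: 34.6 MHz, 35.8 MHz, 52.2 MHz.

34.6 MHz, 35.8 MHz, 52.2 MHz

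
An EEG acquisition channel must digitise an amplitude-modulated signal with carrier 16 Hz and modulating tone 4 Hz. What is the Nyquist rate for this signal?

40 Hz

AM sidebands sit at fc ± fm = 12 Hz and 20 Hz.
Highest-frequency component: 20 Hz.
Nyquist rate = 2 × 20 Hz = 40 Hz.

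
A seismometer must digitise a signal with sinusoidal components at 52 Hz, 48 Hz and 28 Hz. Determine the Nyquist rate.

104 Hz

Highest-frequency component: 52 Hz.
Nyquist rate = 2 × 52 Hz = 104 Hz.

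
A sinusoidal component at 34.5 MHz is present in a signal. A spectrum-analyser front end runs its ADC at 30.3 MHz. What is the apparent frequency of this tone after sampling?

34.5 MHz mod fs = 4.2 MHz.
4.2 MHz ≤ fs/2 = 15.15 MHz, appears at 4.2 MHz.

4.2 MHz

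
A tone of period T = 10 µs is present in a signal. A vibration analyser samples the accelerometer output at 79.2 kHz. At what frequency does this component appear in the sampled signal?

T = 10 µs → f = 1/T = 100 kHz.
100 kHz mod fs = 20.8 kHz.
20.8 kHz ≤ fs/2 = 39.6 kHz, appears at 20.8 kHz.

20.8 kHz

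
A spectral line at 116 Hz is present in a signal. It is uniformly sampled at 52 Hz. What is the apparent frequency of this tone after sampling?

12 Hz

116 Hz mod fs = 12 Hz.
12 Hz ≤ fs/2 = 26 Hz, appears at 12 Hz.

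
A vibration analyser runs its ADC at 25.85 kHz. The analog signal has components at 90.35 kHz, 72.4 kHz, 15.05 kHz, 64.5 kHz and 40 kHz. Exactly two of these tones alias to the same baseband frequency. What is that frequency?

12.8 kHz

fs/2 = 12.925 kHz.
90.35 kHz mod fs = 12.8 kHz.
12.8 kHz ≤ fs/2 = 12.925 kHz, appears at 12.8 kHz.
72.4 kHz mod fs = 20.7 kHz.
20.7 kHz > fs/2 = 12.925 kHz, folds to fs − 20.7 kHz = 5.15 kHz.
15.05 kHz > fs/2 = 12.925 kHz, folds to fs − 15.05 kHz = 10.8 kHz.
64.5 kHz mod fs = 12.8 kHz.
12.8 kHz ≤ fs/2 = 12.925 kHz, appears at 12.8 kHz.
40 kHz mod fs = 14.15 kHz.
14.15 kHz > fs/2 = 12.925 kHz, folds to fs − 14.15 kHz = 11.7 kHz.
64.5 kHz and 90.35 kHz both map to 12.8 kHz.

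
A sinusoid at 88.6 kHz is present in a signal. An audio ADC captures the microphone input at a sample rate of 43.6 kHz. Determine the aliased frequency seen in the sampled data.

1.4 kHz

88.6 kHz mod fs = 1.4 kHz.
1.4 kHz ≤ fs/2 = 21.8 kHz, appears at 1.4 kHz.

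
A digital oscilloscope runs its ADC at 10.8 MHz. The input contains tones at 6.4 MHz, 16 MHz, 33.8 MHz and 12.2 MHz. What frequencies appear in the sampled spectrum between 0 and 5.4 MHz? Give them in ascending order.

fs/2 = 5.4 MHz.
6.4 MHz > fs/2 = 5.4 MHz, folds to fs − 6.4 MHz = 4.4 MHz.
16 MHz mod fs = 5.2 MHz.
5.2 MHz ≤ fs/2 = 5.4 MHz, appears at 5.2 MHz.
33.8 MHz mod fs = 1.4 MHz.
1.4 MHz ≤ fs/2 = 5.4 MHz, appears at 1.4 MHz.
12.2 MHz mod fs = 1.4 MHz.
1.4 MHz ≤ fs/2 = 5.4 MHz, appears at 1.4 MHz.
Distinct values: {1.4 MHz, 4.4 MHz, 5.2 MHz}.

1.4 MHz, 4.4 MHz, 5.2 MHz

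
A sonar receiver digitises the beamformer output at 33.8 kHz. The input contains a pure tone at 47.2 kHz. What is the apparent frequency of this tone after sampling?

13.4 kHz

47.2 kHz mod fs = 13.4 kHz.
13.4 kHz ≤ fs/2 = 16.9 kHz, appears at 13.4 kHz.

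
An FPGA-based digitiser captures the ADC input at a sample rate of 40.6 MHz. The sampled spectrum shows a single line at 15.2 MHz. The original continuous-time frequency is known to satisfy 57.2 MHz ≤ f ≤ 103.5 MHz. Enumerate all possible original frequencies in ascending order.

66 MHz, 96.4 MHz

Frequencies that alias to 15.2 MHz are k·fs ± 15.2 MHz for integer k ≥ 0.
k=0: 15.2 MHz.
k=1: 25.4 MHz, 55.8 MHz.
k=2: 66 MHz, 96.4 MHz.
k=3: 106.6 MHz, 137 MHz.
Within [57.2 MHz, 103.5 MHz]: 66 MHz, 96.4 MHz.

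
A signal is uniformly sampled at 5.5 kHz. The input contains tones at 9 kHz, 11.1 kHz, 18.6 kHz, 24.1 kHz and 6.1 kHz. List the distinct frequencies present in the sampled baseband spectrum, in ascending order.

0.1 kHz, 0.6 kHz, 2 kHz, 2.1 kHz

fs/2 = 2.75 kHz.
9 kHz mod fs = 3.5 kHz.
3.5 kHz > fs/2 = 2.75 kHz, folds to fs − 3.5 kHz = 2 kHz.
11.1 kHz mod fs = 0.1 kHz.
0.1 kHz ≤ fs/2 = 2.75 kHz, appears at 0.1 kHz.
18.6 kHz mod fs = 2.1 kHz.
2.1 kHz ≤ fs/2 = 2.75 kHz, appears at 2.1 kHz.
24.1 kHz mod fs = 2.1 kHz.
2.1 kHz ≤ fs/2 = 2.75 kHz, appears at 2.1 kHz.
6.1 kHz mod fs = 0.6 kHz.
0.6 kHz ≤ fs/2 = 2.75 kHz, appears at 0.6 kHz.
Distinct values: {0.1 kHz, 0.6 kHz, 2 kHz, 2.1 kHz}.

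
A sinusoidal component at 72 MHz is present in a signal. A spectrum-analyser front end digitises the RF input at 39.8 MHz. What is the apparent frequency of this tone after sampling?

72 MHz mod fs = 32.2 MHz.
32.2 MHz > fs/2 = 19.9 MHz, folds to fs − 32.2 MHz = 7.6 MHz.

7.6 MHz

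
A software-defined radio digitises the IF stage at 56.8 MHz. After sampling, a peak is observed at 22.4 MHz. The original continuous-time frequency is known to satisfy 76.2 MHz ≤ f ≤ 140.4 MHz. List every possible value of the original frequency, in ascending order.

Frequencies that alias to 22.4 MHz are k·fs ± 22.4 MHz for integer k ≥ 0.
k=0: 22.4 MHz.
k=1: 34.4 MHz, 79.2 MHz.
k=2: 91.2 MHz, 136 MHz.
k=3: 148 MHz, 192.8 MHz.
Within [76.2 MHz, 140.4 MHz]: 79.2 MHz, 91.2 MHz, 136 MHz.

79.2 MHz, 91.2 MHz, 136 MHz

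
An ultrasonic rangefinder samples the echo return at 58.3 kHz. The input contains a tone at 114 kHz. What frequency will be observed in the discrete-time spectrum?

2.6 kHz

114 kHz mod fs = 55.7 kHz.
55.7 kHz > fs/2 = 29.15 kHz, folds to fs − 55.7 kHz = 2.6 kHz.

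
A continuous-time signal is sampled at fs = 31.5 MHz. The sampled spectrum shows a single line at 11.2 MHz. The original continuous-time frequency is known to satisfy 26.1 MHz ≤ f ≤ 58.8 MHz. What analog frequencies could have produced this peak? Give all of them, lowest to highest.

Frequencies that alias to 11.2 MHz are k·fs ± 11.2 MHz for integer k ≥ 0.
k=0: 11.2 MHz.
k=1: 20.3 MHz, 42.7 MHz.
k=2: 51.8 MHz, 74.2 MHz.
k=3: 83.3 MHz, 105.7 MHz.
Within [26.1 MHz, 58.8 MHz]: 42.7 MHz, 51.8 MHz.

42.7 MHz, 51.8 MHz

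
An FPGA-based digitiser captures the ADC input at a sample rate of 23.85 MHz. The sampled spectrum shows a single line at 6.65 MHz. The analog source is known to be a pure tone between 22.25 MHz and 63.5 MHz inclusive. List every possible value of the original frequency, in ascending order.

Frequencies that alias to 6.65 MHz are k·fs ± 6.65 MHz for integer k ≥ 0.
k=0: 6.65 MHz.
k=1: 17.2 MHz, 30.5 MHz.
k=2: 41.05 MHz, 54.35 MHz.
k=3: 64.9 MHz, 78.2 MHz.
Within [22.25 MHz, 63.5 MHz]: 30.5 MHz, 41.05 MHz, 54.35 MHz.

30.5 MHz, 41.05 MHz, 54.35 MHz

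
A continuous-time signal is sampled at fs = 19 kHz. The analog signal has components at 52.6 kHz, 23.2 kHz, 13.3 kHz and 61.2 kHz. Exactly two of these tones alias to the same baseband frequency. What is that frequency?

4.2 kHz

fs/2 = 9.5 kHz.
52.6 kHz mod fs = 14.6 kHz.
14.6 kHz > fs/2 = 9.5 kHz, folds to fs − 14.6 kHz = 4.4 kHz.
23.2 kHz mod fs = 4.2 kHz.
4.2 kHz ≤ fs/2 = 9.5 kHz, appears at 4.2 kHz.
13.3 kHz > fs/2 = 9.5 kHz, folds to fs − 13.3 kHz = 5.7 kHz.
61.2 kHz mod fs = 4.2 kHz.
4.2 kHz ≤ fs/2 = 9.5 kHz, appears at 4.2 kHz.
23.2 kHz and 61.2 kHz both map to 4.2 kHz.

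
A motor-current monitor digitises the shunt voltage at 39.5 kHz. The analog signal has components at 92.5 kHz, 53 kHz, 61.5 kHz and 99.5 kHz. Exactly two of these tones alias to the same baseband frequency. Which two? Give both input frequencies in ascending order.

53 kHz, 92.5 kHz

fs/2 = 19.75 kHz.
92.5 kHz mod fs = 13.5 kHz.
13.5 kHz ≤ fs/2 = 19.75 kHz, appears at 13.5 kHz.
53 kHz mod fs = 13.5 kHz.
13.5 kHz ≤ fs/2 = 19.75 kHz, appears at 13.5 kHz.
61.5 kHz mod fs = 22 kHz.
22 kHz > fs/2 = 19.75 kHz, folds to fs − 22 kHz = 17.5 kHz.
99.5 kHz mod fs = 20.5 kHz.
20.5 kHz > fs/2 = 19.75 kHz, folds to fs − 20.5 kHz = 19 kHz.
53 kHz and 92.5 kHz both map to 13.5 kHz.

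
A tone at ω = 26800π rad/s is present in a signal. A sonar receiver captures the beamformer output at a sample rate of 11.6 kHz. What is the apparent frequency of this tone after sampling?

ω = 26800π rad/s → f = ω/(2π) = 13400 Hz = 13.4 kHz.
13.4 kHz mod fs = 1.8 kHz.
1.8 kHz ≤ fs/2 = 5.8 kHz, appears at 1.8 kHz.

1.8 kHz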